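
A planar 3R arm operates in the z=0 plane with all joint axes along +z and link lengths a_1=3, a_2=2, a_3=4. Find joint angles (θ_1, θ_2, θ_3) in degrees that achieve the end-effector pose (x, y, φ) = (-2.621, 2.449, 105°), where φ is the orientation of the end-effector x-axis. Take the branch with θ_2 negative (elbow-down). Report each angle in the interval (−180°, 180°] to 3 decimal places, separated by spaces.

-96.535 -134.992 -23.473

wrist centre = target − a_3·(cos φ, sin φ) = (-1.5857, -1.4147)
cos θ_2 = (4.5159−3²−2²)/(2·3·2) = -0.7070; θ_2 = -134.9920° (elbow-down)
β = atan2(-1.4147,-1.5857) = -138.2623°; ψ = atan2(-1.4144,1.5860) = -41.7272°
θ_1 = β − ψ = -96.5351°
θ_3 = φ − θ_1 − θ_2 = -23.4730° (wrapped to (-180°,180°])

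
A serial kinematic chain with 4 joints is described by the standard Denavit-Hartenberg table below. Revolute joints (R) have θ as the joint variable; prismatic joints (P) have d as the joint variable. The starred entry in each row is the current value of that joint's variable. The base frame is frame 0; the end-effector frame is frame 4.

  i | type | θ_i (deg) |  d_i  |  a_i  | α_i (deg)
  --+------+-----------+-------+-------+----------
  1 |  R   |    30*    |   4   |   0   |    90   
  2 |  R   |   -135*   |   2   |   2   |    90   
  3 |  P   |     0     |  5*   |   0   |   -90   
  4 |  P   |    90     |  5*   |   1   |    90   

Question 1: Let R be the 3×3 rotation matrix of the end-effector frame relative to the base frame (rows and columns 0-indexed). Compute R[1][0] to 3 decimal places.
0.354

End-effector x-axis (col 0 of R) = (0.6124,0.3536,-0.7071)
R[1][0] = 0.3536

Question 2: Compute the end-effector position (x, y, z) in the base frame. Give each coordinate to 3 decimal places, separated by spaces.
after link 1: o_1 = (0.0000, 0.0000, 4.0000)
after link 2: o_2 = (-0.2247, -2.4392, 2.5858)
after link 3: o_3 = (-3.2866, -4.2069, 6.1213)
after link 4: o_4 = (-0.1742, -8.1835, 5.4142)

-0.174 -8.183 5.414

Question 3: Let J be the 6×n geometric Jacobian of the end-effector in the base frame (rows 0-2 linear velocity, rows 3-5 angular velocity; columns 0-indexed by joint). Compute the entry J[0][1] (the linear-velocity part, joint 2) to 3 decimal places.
axis z_1 = (0.5000,-0.8660,0.0000); lever o_n−o_1 = (-0.1742,-8.1835,1.4142)
cross product → J_v[:, 1] = (-1.2247,-0.7071,-4.2426)
J_ω[:, 1] = z_1
entry J[0][1] = -1.2247

-1.225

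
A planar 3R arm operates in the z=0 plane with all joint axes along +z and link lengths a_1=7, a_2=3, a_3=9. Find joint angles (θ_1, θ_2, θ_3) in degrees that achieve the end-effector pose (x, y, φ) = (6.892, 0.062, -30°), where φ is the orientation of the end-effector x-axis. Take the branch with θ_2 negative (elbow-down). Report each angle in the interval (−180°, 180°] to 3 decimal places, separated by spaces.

wrist centre = target − a_3·(cos φ, sin φ) = (-0.9022, 4.5620)
cos θ_2 = (21.6259−7²−3²)/(2·7·3) = -0.8661; θ_2 = -150.0029° (elbow-down)
β = atan2(4.5620,-0.9022) = 101.1870°; ψ = atan2(-1.4999,4.4018) = -18.8158°
θ_1 = β − ψ = 120.0029°
θ_3 = φ − θ_1 − θ_2 = 0.0001° (wrapped to (-180°,180°])

120.003 -150.003 0.000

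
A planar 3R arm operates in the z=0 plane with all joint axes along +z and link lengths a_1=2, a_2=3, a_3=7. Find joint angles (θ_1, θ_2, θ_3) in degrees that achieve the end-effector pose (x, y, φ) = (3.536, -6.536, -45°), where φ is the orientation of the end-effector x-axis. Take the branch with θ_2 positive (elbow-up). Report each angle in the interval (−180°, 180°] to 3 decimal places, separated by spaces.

135.019 134.999 44.982

wrist centre = target − a_3·(cos φ, sin φ) = (-1.4137, -1.5863)
cos θ_2 = (4.5149−2²−3²)/(2·2·3) = -0.7071; θ_2 = 134.9989° (elbow-up)
β = atan2(-1.5863,-1.4137) = -131.7090°; ψ = atan2(2.1214,-0.1213) = 93.2721°
θ_1 = β − ψ = -224.9811°
θ_3 = φ − θ_1 − θ_2 = 44.9822° (wrapped to (-180°,180°])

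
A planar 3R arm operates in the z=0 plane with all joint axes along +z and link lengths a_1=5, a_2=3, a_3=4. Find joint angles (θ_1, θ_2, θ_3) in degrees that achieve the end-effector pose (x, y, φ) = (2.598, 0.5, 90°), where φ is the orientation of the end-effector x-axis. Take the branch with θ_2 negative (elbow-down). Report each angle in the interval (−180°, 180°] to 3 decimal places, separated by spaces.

-16.827 -120.001 -133.172

wrist centre = target − a_3·(cos φ, sin φ) = (2.5980, -3.5000)
cos θ_2 = (18.9996−5²−3²)/(2·5·3) = -0.5000; θ_2 = -120.0009° (elbow-down)
β = atan2(-3.5000,2.5980) = -53.4140°; ψ = atan2(-2.5981,3.5000) = -36.5868°
θ_1 = β − ψ = -16.8272°
θ_3 = φ − θ_1 − θ_2 = -133.1719° (wrapped to (-180°,180°])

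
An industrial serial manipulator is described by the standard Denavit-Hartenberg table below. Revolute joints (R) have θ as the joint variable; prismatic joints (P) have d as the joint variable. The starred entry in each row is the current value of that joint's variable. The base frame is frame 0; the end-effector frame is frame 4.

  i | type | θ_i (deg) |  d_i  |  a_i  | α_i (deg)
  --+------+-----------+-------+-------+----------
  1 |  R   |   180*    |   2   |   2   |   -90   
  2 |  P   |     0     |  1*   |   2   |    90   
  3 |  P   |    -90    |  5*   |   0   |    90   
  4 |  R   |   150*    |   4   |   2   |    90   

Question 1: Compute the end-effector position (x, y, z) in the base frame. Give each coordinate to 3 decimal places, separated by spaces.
-0.000 -2.732 8.000

after link 1: o_1 = (-2.0000, 0.0000, 2.0000)
after link 2: o_2 = (-4.0000, -1.0000, 2.0000)
after link 3: o_3 = (-4.0000, -1.0000, 7.0000)
after link 4: o_4 = (-0.0000, -2.7321, 8.0000)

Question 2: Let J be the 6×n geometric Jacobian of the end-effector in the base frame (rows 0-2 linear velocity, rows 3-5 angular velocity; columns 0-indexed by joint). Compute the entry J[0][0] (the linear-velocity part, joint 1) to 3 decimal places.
2.732

axis z_0 = ẑ; lever o_n−o_0 = (-0.0000,-2.7321,8.0000)
cross product → J_v[:, 0] = (2.7321,-0.0000,0.0000)
J_ω[:, 0] = z_0
entry J[0][0] = 2.7321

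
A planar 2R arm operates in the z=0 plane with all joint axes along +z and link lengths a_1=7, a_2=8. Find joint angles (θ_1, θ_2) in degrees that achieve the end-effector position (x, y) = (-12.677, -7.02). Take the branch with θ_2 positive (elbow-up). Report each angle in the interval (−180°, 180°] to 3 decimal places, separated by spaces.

-167.052 30.008

cos θ_2 = (209.9867−7²−8²)/(2·7·8) = 0.8660; θ_2 = 30.0083° (elbow-up)
β = atan2(-7.0200,-12.6770) = -151.0241°; ψ = atan2(4.0010,13.9276) = 16.0278°
θ_1 = β − ψ = -167.0520°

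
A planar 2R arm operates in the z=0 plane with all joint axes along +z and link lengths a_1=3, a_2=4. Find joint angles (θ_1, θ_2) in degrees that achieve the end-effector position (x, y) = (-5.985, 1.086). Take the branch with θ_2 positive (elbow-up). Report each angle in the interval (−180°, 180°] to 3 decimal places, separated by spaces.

cos θ_2 = (36.9996−3²−4²)/(2·3·4) = 0.5000; θ_2 = 60.0010° (elbow-up)
β = atan2(1.0860,-5.9850) = 169.7154°; ψ = atan2(3.4641,4.9999) = 34.7156°
θ_1 = β − ψ = 134.9997°

135.000 60.001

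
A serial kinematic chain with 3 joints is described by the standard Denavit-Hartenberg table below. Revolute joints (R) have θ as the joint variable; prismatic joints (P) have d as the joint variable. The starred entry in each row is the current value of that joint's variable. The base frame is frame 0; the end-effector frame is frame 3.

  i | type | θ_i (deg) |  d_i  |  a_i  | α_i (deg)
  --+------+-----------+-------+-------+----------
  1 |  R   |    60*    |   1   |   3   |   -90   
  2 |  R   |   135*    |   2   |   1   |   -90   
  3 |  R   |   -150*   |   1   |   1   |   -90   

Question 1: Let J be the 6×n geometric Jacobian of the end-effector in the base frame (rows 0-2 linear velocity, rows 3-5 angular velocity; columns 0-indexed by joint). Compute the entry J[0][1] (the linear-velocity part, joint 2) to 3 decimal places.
axis z_1 = (-0.8660,0.5000,0.0000); lever o_n−o_1 = (-2.5660,0.5556,0.6124)
cross product → J_v[:, 1] = (0.3062,0.5303,0.8018)
J_ω[:, 1] = z_1
entry J[0][1] = 0.3062

0.306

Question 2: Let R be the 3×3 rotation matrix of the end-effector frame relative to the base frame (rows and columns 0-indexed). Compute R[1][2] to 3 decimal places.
End-effector z-axis (col 2 of R) = (-0.9268,0.1268,-0.3536)
R[1][2] = 0.1268

0.127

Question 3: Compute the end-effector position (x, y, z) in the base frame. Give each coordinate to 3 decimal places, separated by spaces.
after link 1: o_1 = (1.5000, 2.5981, 1.0000)
after link 2: o_2 = (-0.5856, 2.9857, 0.2929)
after link 3: o_3 = (-1.0660, 3.1537, 1.6124)

-1.066 3.154 1.612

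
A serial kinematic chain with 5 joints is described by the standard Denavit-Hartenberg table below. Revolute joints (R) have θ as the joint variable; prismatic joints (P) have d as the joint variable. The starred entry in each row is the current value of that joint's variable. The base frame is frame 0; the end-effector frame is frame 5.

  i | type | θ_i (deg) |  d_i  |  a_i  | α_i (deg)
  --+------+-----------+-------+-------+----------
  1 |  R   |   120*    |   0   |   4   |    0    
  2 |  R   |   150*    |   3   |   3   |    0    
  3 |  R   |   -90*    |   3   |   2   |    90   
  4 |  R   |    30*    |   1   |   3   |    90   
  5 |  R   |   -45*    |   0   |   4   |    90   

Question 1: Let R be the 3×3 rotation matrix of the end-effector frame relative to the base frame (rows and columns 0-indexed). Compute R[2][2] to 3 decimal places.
End-effector z-axis (col 2 of R) = (0.6124,-0.7071,-0.3536)
R[2][2] = -0.3536

-0.354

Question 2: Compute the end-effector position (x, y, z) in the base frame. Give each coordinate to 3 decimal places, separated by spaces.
after link 1: o_1 = (-2.0000, 3.4641, 0.0000)
after link 2: o_2 = (-2.0000, 0.4641, 3.0000)
after link 3: o_3 = (-4.0000, 0.4641, 6.0000)
after link 4: o_4 = (-6.5981, 1.4641, 7.5000)
after link 5: o_5 = (-9.0476, -1.3643, 8.9142)

-9.048 -1.364 8.914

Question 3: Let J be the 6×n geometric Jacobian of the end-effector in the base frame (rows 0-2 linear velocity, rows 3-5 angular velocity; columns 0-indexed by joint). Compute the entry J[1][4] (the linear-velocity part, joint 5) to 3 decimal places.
axis z_4 = (-0.5000,0.0000,-0.8660); lever o_n−o_4 = (-2.4495,-2.8284,1.4142)
cross product → J_v[:, 4] = (-2.4495,2.8284,1.4142)
J_ω[:, 4] = z_4
entry J[1][4] = 2.8284

2.828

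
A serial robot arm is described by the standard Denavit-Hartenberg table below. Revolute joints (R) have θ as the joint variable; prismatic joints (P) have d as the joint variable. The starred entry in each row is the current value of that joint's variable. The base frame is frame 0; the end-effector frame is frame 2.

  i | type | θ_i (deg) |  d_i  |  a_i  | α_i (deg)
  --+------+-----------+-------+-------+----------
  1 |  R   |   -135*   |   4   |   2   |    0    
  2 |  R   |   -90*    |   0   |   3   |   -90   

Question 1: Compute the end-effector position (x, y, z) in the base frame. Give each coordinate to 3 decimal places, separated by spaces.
after link 1: o_1 = (-1.4142, -1.4142, 4.0000)
after link 2: o_2 = (-3.5355, 0.7071, 4.0000)

-3.536 0.707 4.000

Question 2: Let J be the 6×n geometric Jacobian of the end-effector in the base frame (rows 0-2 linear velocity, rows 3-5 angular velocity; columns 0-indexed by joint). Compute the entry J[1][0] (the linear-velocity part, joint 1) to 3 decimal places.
-3.536

axis z_0 = ẑ; lever o_n−o_0 = (-3.5355,0.7071,4.0000)
cross product → J_v[:, 0] = (-0.7071,-3.5355,0.0000)
J_ω[:, 0] = z_0
entry J[1][0] = -3.5355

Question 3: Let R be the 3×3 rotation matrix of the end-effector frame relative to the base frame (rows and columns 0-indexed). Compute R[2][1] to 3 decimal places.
End-effector y-axis (col 1 of R) = (-0.0000,-0.0000,-1.0000)
R[2][1] = -1.0000

-1.000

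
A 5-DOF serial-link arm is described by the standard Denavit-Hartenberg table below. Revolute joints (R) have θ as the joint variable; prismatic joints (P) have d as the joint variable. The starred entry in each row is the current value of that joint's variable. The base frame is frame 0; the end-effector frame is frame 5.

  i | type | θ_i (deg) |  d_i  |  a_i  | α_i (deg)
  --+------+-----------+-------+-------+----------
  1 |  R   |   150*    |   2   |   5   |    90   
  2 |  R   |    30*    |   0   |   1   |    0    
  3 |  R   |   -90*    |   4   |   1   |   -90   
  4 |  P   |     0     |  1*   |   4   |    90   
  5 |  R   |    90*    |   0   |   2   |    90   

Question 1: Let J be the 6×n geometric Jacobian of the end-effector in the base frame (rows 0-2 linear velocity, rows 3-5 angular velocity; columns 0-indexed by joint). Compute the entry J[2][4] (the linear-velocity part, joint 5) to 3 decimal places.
axis z_4 = (0.5000,0.8660,0.0000); lever o_n−o_4 = (-1.5000,0.8660,1.0000)
cross product → J_v[:, 4] = (0.8660,-0.5000,1.7321)
J_ω[:, 4] = z_4
entry J[2][4] = 1.7321

1.732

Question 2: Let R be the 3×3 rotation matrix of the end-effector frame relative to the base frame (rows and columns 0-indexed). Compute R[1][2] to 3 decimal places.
0.250

End-effector z-axis (col 2 of R) = (-0.4330,0.2500,-0.8660)
R[1][2] = 0.2500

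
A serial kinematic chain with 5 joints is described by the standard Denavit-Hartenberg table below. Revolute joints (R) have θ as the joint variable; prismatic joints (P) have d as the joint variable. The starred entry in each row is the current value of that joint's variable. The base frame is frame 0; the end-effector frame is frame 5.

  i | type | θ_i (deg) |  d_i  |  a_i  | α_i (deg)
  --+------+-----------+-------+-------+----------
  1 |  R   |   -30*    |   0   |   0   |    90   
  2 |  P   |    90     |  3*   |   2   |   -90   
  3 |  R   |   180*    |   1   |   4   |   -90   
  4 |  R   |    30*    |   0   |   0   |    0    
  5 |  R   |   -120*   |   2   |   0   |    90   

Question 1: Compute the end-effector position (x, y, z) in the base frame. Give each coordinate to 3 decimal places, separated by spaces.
after link 1: o_1 = (0.0000, 0.0000, 0.0000)
after link 2: o_2 = (-1.5000, -2.5981, 2.0000)
after link 3: o_3 = (-2.3660, -2.0981, -2.0000)
after link 4: o_4 = (-2.3660, -2.0981, -2.0000)
after link 5: o_5 = (-3.3660, -3.8301, -2.0000)

-3.366 -3.830 -2.000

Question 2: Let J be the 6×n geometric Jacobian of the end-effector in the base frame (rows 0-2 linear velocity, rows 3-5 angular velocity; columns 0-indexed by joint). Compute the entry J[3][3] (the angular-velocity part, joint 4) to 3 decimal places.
axis z_3 = (-0.5000,-0.8660,-0.0000); lever o_n−o_3 = (-1.0000,-1.7321,0.0000)
cross product → J_v[:, 3] = (-0.0000,0.0000,-0.0000)
J_ω[:, 3] = z_3
entry J[3][3] = -0.5000

-0.500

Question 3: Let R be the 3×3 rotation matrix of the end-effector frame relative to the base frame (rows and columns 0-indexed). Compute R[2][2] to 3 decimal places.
1.000

End-effector z-axis (col 2 of R) = (-0.0000,-0.0000,1.0000)
R[2][2] = 1.0000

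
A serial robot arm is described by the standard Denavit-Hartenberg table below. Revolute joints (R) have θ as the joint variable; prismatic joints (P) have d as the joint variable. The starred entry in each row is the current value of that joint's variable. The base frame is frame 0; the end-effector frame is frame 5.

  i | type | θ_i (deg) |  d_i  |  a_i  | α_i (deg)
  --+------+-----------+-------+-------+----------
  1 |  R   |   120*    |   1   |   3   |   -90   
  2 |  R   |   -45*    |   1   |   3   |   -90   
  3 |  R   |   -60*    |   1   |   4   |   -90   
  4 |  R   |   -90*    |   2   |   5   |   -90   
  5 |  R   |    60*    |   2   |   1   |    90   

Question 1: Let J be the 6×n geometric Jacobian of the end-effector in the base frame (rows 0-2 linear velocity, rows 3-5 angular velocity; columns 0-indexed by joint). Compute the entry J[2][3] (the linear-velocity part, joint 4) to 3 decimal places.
3.359

axis z_3 = (0.1268,0.7803,0.6124); lever o_n−o_3 = (-3.6543,3.9993,-2.4876)
cross product → J_v[:, 3] = (-4.3902,-1.9223,3.3588)
J_ω[:, 3] = z_3
entry J[2][3] = 3.3588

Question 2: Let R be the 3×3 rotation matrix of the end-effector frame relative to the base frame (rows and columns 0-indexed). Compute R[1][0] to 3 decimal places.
-0.370

End-effector x-axis (col 0 of R) = (-0.2866,-0.3696,-0.8839)
R[1][0] = -0.3696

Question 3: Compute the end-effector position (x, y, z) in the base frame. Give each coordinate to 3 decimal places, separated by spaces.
after link 1: o_1 = (-1.5000, 2.5981, 1.0000)
after link 2: o_2 = (-3.4267, 3.9352, 3.1213)
after link 3: o_3 = (-7.4873, 4.0403, 3.8284)
after link 4: o_4 = (-9.0015, 8.6628, 1.5176)
after link 5: o_5 = (-11.1416, 8.0395, 1.3409)

-11.142 8.040 1.341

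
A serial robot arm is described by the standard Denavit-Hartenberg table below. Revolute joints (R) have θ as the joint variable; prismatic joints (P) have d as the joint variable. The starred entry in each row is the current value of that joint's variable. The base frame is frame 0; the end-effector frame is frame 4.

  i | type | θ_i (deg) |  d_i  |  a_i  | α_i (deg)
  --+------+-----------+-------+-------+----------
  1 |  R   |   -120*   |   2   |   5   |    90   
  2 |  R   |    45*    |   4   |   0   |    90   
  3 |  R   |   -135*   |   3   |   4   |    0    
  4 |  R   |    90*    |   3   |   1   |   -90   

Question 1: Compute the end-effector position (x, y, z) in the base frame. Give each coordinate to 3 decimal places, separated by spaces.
-4.274 -6.473 -3.743

after link 1: o_1 = (-2.5000, -4.3301, 2.0000)
after link 2: o_2 = (-5.9641, -2.3301, 2.0000)
after link 3: o_3 = (-3.5753, -3.8494, -2.1213)
after link 4: o_4 = (-4.2736, -6.4731, -3.7426)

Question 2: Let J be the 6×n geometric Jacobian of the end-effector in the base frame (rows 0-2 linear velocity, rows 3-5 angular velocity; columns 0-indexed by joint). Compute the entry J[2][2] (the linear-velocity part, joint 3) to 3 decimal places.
axis z_2 = (-0.3536,-0.6124,-0.7071); lever o_n−o_2 = (1.6905,-4.1430,-5.7426)
cross product → J_v[:, 2] = (0.5871,-3.2257,2.5000)
J_ω[:, 2] = z_2
entry J[2][2] = 2.5000

2.500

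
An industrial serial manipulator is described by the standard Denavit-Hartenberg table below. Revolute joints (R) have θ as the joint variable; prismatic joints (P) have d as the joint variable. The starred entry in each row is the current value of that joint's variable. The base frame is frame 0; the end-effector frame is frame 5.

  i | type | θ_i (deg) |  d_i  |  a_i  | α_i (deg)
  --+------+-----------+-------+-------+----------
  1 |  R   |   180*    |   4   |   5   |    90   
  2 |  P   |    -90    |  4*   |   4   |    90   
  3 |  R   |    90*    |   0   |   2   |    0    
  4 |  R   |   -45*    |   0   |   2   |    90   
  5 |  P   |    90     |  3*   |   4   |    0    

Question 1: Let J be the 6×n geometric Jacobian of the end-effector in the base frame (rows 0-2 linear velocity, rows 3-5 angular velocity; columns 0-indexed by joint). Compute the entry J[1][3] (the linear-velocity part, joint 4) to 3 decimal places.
axis z_3 = (1.0000,-0.0000,-0.0000); lever o_n−o_3 = (4.0000,-0.7071,-3.5355)
cross product → J_v[:, 3] = (0.0000,3.5355,-0.7071)
J_ω[:, 3] = z_3
entry J[1][3] = 3.5355

3.536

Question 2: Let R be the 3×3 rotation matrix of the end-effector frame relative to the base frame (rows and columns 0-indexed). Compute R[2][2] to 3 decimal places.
End-effector z-axis (col 2 of R) = (-0.0000,-0.7071,-0.7071)
R[2][2] = -0.7071

-0.707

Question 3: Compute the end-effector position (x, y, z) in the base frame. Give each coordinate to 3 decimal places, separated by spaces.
-1.000 5.293 -3.536

after link 1: o_1 = (-5.0000, 0.0000, 4.0000)
after link 2: o_2 = (-5.0000, 4.0000, 0.0000)
after link 3: o_3 = (-5.0000, 6.0000, 0.0000)
after link 4: o_4 = (-5.0000, 7.4142, -1.4142)
after link 5: o_5 = (-1.0000, 5.2929, -3.5355)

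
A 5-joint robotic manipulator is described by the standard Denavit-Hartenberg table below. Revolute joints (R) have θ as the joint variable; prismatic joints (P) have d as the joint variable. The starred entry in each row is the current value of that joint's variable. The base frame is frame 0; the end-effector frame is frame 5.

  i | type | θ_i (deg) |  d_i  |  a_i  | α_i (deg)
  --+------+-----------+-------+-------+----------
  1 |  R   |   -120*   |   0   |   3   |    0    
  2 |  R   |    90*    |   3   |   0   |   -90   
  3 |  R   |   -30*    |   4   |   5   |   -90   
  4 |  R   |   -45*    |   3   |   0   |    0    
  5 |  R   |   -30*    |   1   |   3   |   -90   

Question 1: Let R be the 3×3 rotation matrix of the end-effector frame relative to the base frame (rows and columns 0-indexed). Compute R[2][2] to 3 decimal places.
End-effector z-axis (col 2 of R) = (0.5950,-0.6424,0.4830)
R[2][2] = 0.4830

0.483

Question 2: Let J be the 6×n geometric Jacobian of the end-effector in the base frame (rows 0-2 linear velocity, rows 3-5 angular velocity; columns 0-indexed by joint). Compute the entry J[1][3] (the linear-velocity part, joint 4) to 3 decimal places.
-1.927

axis z_3 = (0.4330,-0.2500,-0.8660); lever o_n−o_3 = (3.7633,1.1733,-3.0759)
cross product → J_v[:, 3] = (1.7851,-1.9272,1.4489)
J_ω[:, 3] = z_3
entry J[1][3] = -1.9272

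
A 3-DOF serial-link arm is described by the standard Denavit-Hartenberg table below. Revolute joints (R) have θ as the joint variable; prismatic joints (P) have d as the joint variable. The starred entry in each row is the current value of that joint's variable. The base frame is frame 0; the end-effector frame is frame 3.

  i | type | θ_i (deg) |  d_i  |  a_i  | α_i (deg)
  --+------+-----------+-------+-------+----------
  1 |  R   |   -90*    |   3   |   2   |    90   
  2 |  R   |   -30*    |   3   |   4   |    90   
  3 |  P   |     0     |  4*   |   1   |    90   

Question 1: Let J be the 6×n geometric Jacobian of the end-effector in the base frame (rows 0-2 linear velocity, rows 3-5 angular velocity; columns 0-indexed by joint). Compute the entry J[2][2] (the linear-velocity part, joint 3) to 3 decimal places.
-0.866

prismatic axis z_2 = (-0.0000,0.5000,-0.8660)
J_v[:, 2] = z_2; J_ω[:, 2] = (0,0,0)
entry J[2][2] = -0.8660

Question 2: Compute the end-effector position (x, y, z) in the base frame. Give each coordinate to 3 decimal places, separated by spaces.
-3.000 -4.330 -2.964

after link 1: o_1 = (0.0000, -2.0000, 3.0000)
after link 2: o_2 = (-3.0000, -5.4641, 1.0000)
after link 3: o_3 = (-3.0000, -4.3301, -2.9641)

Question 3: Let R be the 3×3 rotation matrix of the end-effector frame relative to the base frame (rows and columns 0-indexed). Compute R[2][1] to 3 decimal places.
-0.866

End-effector y-axis (col 1 of R) = (-0.0000,0.5000,-0.8660)
R[2][1] = -0.8660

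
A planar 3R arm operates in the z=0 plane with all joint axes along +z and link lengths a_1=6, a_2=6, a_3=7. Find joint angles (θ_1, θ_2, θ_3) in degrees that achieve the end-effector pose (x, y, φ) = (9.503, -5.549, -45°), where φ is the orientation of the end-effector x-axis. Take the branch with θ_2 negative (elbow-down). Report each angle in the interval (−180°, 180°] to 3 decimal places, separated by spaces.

60.001 -134.997 29.996

wrist centre = target − a_3·(cos φ, sin φ) = (4.5533, -0.5993)
cos θ_2 = (21.0912−6²−6²)/(2·6·6) = -0.7071; θ_2 = -134.9967° (elbow-down)
β = atan2(-0.5993,4.5533) = -7.4976°; ψ = atan2(-4.2429,1.7576) = -67.4984°
θ_1 = β − ψ = 60.0008°
θ_3 = φ − θ_1 − θ_2 = 29.9960° (wrapped to (-180°,180°])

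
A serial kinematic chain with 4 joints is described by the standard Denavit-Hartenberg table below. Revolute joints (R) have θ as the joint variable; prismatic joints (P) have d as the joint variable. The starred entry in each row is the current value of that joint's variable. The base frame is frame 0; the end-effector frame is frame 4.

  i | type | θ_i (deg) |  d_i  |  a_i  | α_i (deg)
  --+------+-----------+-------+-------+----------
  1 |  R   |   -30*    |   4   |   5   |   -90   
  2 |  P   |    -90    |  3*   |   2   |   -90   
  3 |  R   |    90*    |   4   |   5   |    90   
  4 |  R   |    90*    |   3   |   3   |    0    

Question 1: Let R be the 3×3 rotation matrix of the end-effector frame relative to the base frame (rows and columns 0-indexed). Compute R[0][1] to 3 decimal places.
0.500

End-effector y-axis (col 1 of R) = (0.5000,0.8660,-0.0000)
R[0][1] = 0.5000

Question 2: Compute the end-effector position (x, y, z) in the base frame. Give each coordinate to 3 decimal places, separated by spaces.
9.392 -7.732 9.000

after link 1: o_1 = (4.3301, -2.5000, 4.0000)
after link 2: o_2 = (5.8301, 0.0981, 6.0000)
after link 3: o_3 = (6.7942, -6.2321, 6.0000)
after link 4: o_4 = (9.3923, -7.7321, 9.0000)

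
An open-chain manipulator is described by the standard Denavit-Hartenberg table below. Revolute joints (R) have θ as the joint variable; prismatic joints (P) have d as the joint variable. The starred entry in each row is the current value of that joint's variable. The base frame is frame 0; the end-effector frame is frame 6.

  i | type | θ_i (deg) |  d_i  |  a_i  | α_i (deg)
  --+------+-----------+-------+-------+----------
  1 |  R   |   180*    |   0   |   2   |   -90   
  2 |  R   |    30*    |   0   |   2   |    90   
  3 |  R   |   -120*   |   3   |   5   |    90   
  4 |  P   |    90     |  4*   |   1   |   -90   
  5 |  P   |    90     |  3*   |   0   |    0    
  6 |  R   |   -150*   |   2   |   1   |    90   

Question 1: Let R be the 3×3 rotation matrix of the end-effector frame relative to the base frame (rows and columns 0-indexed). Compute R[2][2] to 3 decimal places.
End-effector z-axis (col 2 of R) = (0.8080,-0.2500,-0.5335)
R[2][2] = -0.5335

-0.533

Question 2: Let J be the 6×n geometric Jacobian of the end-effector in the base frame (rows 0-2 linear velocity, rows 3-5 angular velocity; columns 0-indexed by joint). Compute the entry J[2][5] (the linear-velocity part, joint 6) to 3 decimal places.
0.533

axis z_5 = (-0.4330,-0.8660,-0.2500); lever o_n−o_5 = (-0.4665,-2.1651,0.3080)
cross product → J_v[:, 5] = (-0.8080,0.2500,0.5335)
J_ω[:, 5] = z_5
entry J[2][5] = 0.5335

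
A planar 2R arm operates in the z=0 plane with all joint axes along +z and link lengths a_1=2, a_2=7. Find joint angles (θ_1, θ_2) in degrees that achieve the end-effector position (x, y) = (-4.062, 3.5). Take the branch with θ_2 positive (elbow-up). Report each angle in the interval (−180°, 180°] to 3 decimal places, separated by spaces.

-0.009 150.006

cos θ_2 = (28.7498−2²−7²)/(2·2·7) = -0.8661; θ_2 = 150.0059° (elbow-up)
β = atan2(3.5000,-4.0620) = 139.2503°; ψ = atan2(3.4994,-4.0625) = 139.2592°
θ_1 = β − ψ = -0.0088°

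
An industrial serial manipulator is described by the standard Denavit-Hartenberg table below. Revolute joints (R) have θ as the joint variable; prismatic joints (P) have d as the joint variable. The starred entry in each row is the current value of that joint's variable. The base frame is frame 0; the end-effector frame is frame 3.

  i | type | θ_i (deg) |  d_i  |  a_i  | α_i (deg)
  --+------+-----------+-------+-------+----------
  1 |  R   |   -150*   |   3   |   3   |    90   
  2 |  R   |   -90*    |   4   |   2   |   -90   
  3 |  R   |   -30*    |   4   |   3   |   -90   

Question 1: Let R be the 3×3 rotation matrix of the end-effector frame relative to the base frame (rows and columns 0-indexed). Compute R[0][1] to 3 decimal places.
0.866

End-effector y-axis (col 1 of R) = (0.8660,0.5000,-0.0000)
R[0][1] = 0.8660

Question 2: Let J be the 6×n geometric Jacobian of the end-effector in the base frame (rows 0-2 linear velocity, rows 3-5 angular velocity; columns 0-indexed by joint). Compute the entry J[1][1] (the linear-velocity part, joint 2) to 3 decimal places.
-2.299

axis z_1 = (-0.5000,0.8660,0.0000); lever o_n−o_1 = (-6.2141,2.7631,-4.5981)
cross product → J_v[:, 1] = (-3.9821,-2.2990,4.0000)
J_ω[:, 1] = z_1
entry J[1][1] = -2.2990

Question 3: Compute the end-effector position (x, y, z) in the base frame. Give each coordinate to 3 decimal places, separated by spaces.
-8.812 1.263 -1.598

after link 1: o_1 = (-2.5981, -1.5000, 3.0000)
after link 2: o_2 = (-4.5981, 1.9641, 1.0000)
after link 3: o_3 = (-8.8122, 1.2631, -1.5981)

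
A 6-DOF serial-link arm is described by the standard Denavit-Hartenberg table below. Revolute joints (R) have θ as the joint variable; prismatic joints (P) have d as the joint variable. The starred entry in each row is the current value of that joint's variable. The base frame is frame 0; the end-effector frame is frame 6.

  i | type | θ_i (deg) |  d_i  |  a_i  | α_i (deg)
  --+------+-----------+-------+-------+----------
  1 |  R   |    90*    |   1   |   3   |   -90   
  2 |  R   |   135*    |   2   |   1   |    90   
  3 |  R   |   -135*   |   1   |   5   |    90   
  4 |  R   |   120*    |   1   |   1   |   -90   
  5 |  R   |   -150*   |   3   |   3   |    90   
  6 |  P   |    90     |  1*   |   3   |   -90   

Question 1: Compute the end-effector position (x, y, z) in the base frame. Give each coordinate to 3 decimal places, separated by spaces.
-2.552 0.837 4.235

after link 1: o_1 = (0.0000, 3.0000, 1.0000)
after link 2: o_2 = (-2.0000, 2.2929, 0.2929)
after link 3: o_3 = (1.5355, 5.5000, 2.0858)
after link 4: o_4 = (0.4749, 6.3624, 1.7234)
after link 5: o_5 = (-1.5043, 3.8112, 4.4755)
after link 6: o_6 = (-2.5523, 0.8373, 4.2353)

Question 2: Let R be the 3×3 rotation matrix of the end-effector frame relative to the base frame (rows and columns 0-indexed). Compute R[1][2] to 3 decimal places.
0.064

End-effector z-axis (col 2 of R) = (0.0474,0.0638,-0.9968)
R[1][2] = 0.0638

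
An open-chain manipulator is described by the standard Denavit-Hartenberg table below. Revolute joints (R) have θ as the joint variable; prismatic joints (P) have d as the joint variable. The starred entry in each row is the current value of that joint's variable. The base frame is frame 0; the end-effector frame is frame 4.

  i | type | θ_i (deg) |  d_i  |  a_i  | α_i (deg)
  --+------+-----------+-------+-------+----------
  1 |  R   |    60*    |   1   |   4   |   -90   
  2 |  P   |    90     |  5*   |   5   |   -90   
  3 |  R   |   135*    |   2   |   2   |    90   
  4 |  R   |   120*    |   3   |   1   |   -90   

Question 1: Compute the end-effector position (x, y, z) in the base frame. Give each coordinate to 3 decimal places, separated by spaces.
-1.007 1.891 -5.061

after link 1: o_1 = (2.0000, 3.4641, 1.0000)
after link 2: o_2 = (-2.3301, 5.9641, -4.0000)
after link 3: o_3 = (-2.1054, 3.5249, -2.5858)
after link 4: o_4 = (-1.0075, 1.8911, -5.0607)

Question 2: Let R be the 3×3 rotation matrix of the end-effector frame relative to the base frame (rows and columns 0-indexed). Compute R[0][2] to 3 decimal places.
End-effector z-axis (col 2 of R) = (-0.2803,0.7392,-0.6124)
R[0][2] = -0.2803

-0.280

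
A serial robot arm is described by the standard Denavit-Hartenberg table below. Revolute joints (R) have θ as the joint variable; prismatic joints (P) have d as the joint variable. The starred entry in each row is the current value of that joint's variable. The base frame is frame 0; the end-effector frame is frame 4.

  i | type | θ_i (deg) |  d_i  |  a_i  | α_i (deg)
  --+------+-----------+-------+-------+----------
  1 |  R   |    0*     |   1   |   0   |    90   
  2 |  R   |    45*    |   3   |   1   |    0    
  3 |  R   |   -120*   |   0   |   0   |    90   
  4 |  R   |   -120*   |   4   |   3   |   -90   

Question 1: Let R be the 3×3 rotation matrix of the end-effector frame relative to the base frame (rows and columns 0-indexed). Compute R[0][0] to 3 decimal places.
End-effector x-axis (col 0 of R) = (-0.1294,0.8660,0.4830)
R[0][0] = -0.1294

-0.129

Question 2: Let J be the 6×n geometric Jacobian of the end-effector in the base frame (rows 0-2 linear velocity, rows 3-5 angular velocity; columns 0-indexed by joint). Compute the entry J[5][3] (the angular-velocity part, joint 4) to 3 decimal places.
axis z_3 = (-0.9659,-0.0000,-0.2588); lever o_n−o_3 = (-4.2519,2.5981,0.4136)
cross product → J_v[:, 3] = (0.6724,1.5000,-2.5095)
J_ω[:, 3] = z_3
entry J[5][3] = -0.2588

-0.259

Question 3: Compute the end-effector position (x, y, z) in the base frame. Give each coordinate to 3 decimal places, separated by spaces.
-3.545 -0.402 2.121

after link 1: o_1 = (0.0000, 0.0000, 1.0000)
after link 2: o_2 = (0.7071, -3.0000, 1.7071)
after link 3: o_3 = (0.7071, -3.0000, 1.7071)
after link 4: o_4 = (-3.5448, -0.4019, 2.1207)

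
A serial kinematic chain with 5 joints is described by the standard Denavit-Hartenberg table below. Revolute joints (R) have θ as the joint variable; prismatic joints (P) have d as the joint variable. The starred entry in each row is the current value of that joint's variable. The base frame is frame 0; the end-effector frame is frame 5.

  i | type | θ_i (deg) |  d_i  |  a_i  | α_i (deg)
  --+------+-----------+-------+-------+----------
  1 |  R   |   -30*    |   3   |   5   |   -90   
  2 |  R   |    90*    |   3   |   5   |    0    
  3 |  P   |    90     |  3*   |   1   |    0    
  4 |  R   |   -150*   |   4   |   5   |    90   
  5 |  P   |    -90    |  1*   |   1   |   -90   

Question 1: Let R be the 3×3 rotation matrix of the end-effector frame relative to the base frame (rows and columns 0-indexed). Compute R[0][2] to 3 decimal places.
End-effector z-axis (col 2 of R) = (0.7500,-0.4330,-0.5000)
R[0][2] = 0.7500

0.750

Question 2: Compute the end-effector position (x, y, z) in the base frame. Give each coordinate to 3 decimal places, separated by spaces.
12.147 3.379 -3.634

after link 1: o_1 = (4.3301, -2.5000, 3.0000)
after link 2: o_2 = (5.8301, 0.0981, -2.0000)
after link 3: o_3 = (6.4641, 3.1962, -2.0000)
after link 4: o_4 = (12.2141, 4.4952, -4.5000)
after link 5: o_5 = (12.1471, 3.3792, -3.6340)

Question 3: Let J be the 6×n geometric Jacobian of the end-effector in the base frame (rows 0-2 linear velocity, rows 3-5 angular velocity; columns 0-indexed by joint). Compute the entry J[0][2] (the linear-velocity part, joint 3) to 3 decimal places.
0.500

prismatic axis z_2 = (0.5000,0.8660,0.0000)
J_v[:, 2] = z_2; J_ω[:, 2] = (0,0,0)
entry J[0][2] = 0.5000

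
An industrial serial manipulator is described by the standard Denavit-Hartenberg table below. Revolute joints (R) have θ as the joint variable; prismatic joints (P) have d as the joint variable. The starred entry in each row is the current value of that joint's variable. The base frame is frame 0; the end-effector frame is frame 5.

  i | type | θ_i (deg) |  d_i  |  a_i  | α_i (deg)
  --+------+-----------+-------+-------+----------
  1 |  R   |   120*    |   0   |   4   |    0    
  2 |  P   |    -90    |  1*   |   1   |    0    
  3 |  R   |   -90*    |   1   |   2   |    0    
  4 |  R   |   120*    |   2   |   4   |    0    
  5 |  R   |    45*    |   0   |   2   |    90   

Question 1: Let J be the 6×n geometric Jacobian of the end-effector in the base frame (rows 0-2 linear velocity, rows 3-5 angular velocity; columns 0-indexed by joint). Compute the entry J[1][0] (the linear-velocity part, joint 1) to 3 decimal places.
1.348

axis z_0 = ẑ; lever o_n−o_0 = (1.3484,7.6280,4.0000)
cross product → J_v[:, 0] = (-7.6280,1.3484,0.0000)
J_ω[:, 0] = z_0
entry J[1][0] = 1.3484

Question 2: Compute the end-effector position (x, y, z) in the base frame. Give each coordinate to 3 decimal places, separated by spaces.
1.348 7.628 4.000

after link 1: o_1 = (-2.0000, 3.4641, 0.0000)
after link 2: o_2 = (-1.1340, 3.9641, 1.0000)
after link 3: o_3 = (-0.1340, 2.2321, 2.0000)
after link 4: o_4 = (1.8660, 5.6962, 4.0000)
after link 5: o_5 = (1.3484, 7.6280, 4.0000)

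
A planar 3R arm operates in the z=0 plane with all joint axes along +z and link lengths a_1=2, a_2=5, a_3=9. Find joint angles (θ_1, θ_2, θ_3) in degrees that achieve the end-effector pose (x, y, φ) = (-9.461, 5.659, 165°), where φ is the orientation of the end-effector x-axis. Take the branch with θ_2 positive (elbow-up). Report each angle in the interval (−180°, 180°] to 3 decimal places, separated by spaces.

-30.033 150.022 45.011

wrist centre = target − a_3·(cos φ, sin φ) = (-0.7677, 3.3296)
cos θ_2 = (11.6757−2²−5²)/(2·2·5) = -0.8662; θ_2 = 150.0215° (elbow-up)
β = atan2(3.3296,-0.7677) = 102.9830°; ψ = atan2(2.4984,-2.3311) = 133.0159°
θ_1 = β − ψ = -30.0328°
θ_3 = φ − θ_1 − θ_2 = 45.0113° (wrapped to (-180°,180°])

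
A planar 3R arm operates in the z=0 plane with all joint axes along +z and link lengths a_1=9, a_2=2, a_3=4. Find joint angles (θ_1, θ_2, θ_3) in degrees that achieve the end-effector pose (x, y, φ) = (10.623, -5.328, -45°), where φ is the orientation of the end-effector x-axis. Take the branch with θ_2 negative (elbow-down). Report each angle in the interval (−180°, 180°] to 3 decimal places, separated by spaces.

wrist centre = target − a_3·(cos φ, sin φ) = (7.7946, -2.4996)
cos θ_2 = (67.0032−9²−2²)/(2·9·2) = -0.4999; θ_2 = -119.9941° (elbow-down)
β = atan2(-2.4996,7.7946) = -17.7801°; ψ = atan2(-1.7322,8.0002) = -12.2168°
θ_1 = β − ψ = -5.5633°
θ_3 = φ − θ_1 − θ_2 = 80.5573° (wrapped to (-180°,180°])

-5.563 -119.994 80.557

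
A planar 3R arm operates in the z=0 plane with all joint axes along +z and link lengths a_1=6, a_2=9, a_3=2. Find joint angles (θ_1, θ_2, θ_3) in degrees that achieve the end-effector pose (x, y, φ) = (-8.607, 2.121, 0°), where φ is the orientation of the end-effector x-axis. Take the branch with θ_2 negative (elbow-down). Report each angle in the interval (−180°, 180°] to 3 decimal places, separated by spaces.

-135.001 -89.996 -135.003

wrist centre = target − a_3·(cos φ, sin φ) = (-10.6070, 2.1210)
cos θ_2 = (117.0071−6²−9²)/(2·6·9) = 0.0001; θ_2 = -89.9962° (elbow-down)
β = atan2(2.1210,-10.6070) = 168.6921°; ψ = atan2(-9.0000,6.0006) = -56.3073°
θ_1 = β − ψ = 224.9995°
θ_3 = φ − θ_1 − θ_2 = -135.0032° (wrapped to (-180°,180°])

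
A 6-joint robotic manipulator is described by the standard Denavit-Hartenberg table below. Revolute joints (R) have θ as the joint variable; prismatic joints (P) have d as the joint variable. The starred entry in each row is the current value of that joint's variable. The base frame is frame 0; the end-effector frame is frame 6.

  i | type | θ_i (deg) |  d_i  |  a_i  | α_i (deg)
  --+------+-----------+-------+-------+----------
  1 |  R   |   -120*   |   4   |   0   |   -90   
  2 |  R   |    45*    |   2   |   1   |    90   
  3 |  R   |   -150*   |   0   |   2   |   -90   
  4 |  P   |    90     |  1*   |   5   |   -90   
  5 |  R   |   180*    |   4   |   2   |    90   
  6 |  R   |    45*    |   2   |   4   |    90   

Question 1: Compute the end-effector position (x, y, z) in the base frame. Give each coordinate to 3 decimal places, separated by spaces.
after link 1: o_1 = (0.0000, 0.0000, 4.0000)
after link 2: o_2 = (1.3785, -1.6124, 3.2929)
after link 3: o_3 = (1.1248, -0.0517, 4.5176)
after link 4: o_4 = (1.9658, 3.1370, 0.6286)
after link 5: o_5 = (1.7660, -1.2091, -0.4067)
after link 6: o_6 = (2.9783, -5.4019, 0.5683)

2.978 -5.402 0.568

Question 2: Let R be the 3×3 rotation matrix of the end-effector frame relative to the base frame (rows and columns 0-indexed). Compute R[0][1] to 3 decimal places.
End-effector y-axis (col 1 of R) = (0.9268,-0.1268,0.3536)
R[0][1] = 0.9268

0.927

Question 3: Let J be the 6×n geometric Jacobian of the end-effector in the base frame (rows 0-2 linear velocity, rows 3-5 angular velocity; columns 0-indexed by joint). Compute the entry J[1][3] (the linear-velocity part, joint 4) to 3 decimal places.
0.127

prismatic axis z_3 = (-0.9268,0.1268,-0.3536)
J_v[:, 3] = z_3; J_ω[:, 3] = (0,0,0)
entry J[1][3] = 0.1268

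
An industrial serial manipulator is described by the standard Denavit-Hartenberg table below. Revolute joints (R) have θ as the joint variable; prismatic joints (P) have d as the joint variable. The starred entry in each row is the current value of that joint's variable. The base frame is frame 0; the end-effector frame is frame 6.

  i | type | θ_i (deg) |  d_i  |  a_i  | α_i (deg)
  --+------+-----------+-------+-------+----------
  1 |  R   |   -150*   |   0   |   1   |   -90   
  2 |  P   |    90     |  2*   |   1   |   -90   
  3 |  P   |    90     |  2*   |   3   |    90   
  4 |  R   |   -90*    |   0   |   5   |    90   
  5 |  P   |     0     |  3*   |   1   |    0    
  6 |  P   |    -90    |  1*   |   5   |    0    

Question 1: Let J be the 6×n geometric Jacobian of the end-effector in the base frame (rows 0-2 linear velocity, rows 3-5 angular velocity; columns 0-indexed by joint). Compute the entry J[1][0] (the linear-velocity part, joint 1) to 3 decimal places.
-2.830

axis z_0 = ẑ; lever o_n−o_0 = (-2.8301,-5.0981,4.0000)
cross product → J_v[:, 0] = (5.0981,-2.8301,0.0000)
J_ω[:, 0] = z_0
entry J[1][0] = -2.8301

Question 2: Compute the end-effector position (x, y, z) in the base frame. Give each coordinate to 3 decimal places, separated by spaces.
after link 1: o_1 = (-0.8660, -0.5000, 0.0000)
after link 2: o_2 = (0.1340, -2.2321, -1.0000)
after link 3: o_3 = (0.3660, 1.3660, -1.0000)
after link 4: o_4 = (-3.9641, -1.1340, -1.0000)
after link 5: o_5 = (-3.3301, -4.2321, -1.0000)
after link 6: o_6 = (-2.8301, -5.0981, 4.0000)

-2.830 -5.098 4.000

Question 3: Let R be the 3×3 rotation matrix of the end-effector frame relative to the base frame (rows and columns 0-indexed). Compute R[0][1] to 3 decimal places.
-0.866

End-effector y-axis (col 1 of R) = (-0.8660,-0.5000,-0.0000)
R[0][1] = -0.8660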